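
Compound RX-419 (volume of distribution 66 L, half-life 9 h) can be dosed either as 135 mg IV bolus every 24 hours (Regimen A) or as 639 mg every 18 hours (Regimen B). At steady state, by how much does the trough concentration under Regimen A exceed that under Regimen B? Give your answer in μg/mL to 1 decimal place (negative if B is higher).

-2.8 μg/mL

Regimen A: f = (1/2)^(24/9) ≈ 0.1575; Cmin,ss = (135/66)·f/(1−f) ≈ 0.382 μg/mL.
Regimen B: f = (1/2)^(18/9) ≈ 0.2500; Cmin,ss = (639/66)·f/(1−f) ≈ 3.227 μg/mL.
Difference ≈ 0.382 − 3.227 ≈ -2.845 μg/mL.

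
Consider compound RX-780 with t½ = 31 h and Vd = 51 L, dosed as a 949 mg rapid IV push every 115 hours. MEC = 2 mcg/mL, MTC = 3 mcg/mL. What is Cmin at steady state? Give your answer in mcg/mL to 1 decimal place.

k = ln2/t½ = ln2/31 ≈ 0.022360 h⁻¹; fraction remaining f = e^(−kτ) = e^(−0.022360×115) ≈ 0.0764.
Each bolus raises the concentration by D/Vd = 949/51 ≈ 18.608 mcg/mL.
Steady-state trough Cmin,ss = C₀·f/(1−f) ≈ 18.608 × 0.0764/0.9236 ≈ 1.539 mcg/mL.
Trough 1.5 mcg/mL vs MEC 2 mcg/mL: subtherapeutic.

1.5 mcg/mL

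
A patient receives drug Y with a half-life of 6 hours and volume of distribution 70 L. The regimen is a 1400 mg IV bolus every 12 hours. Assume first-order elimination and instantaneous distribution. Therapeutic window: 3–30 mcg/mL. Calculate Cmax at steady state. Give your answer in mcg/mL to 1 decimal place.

τ = 12 h = 2 half-lives, so f = (1/2)^2 = 0.25.
At steady state, R = 1/(1 − 0.25) = 4/3.
Single-dose peak C₀ = D/Vd = 1400/70 = 20 mcg/mL.
Steady-state peak Cmax,ss = C₀·R = 20 × 4/3 ≈ 26.667 mcg/mL.
Peak 26.7 mcg/mL vs MTC 30 mcg/mL: below toxic threshold.

26.7 mcg/mL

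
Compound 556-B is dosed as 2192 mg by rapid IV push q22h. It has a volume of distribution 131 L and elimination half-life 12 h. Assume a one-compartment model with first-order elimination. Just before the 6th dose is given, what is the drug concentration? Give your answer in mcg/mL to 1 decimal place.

f = (1/2)^(τ/t½) = (1/2)^(22/12) ≈ 0.2806.
C₀ = D/Vd = 2192/131 ≈ 16.733 mcg/mL.
Before the 6th dose, 5 doses have been given. Superposition: Cmin = C₀·(f + f² + … + f^5).
≈ 16.733 × (0.2806 + 0.0787 + 0.0221 + 0.0062 + 0.0017) ≈ 16.733 × 0.3893 ≈ 6.514 mcg/mL.

6.5 mcg/mL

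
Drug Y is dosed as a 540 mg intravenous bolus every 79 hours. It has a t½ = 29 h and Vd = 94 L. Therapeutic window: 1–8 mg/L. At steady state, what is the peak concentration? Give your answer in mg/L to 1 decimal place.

6.8 mg/L

τ/t½ = 79/29 ≈ 2.7241, so fraction remaining f = (1/2)^(79/29) ≈ 0.1513.
At steady state, accumulation factor R = 1/(1 − e^(−kτ)) ≈ 1.1783.
Each bolus raises the concentration by D/Vd = 540/94 ≈ 5.745 mg/L.
Cmax,ss = C₀/(1 − f) ≈ 5.745/0.8487 ≈ 6.769 mg/L.
Peak 6.8 mg/L vs MTC 8 mg/L: below toxic threshold.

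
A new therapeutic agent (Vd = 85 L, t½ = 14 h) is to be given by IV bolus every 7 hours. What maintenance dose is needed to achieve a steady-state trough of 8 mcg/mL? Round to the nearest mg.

282 mg

τ/t½ = 7/14 ≈ 0.5, so f = (1/2)^(7/14) ≈ 0.707107.
Cmin,ss = (D/Vd)·f/(1−f), so D = Cmin,ss·Vd·(1−f)/f.
D = 8 × 85 × (1−f)/f ≈ 8 × 85 × 0.41421 ≈ 281.66 mg.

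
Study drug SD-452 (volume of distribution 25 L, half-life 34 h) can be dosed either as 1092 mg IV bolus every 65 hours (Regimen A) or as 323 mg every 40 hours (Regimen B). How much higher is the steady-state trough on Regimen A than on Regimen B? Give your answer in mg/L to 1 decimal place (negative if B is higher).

Regimen A: f = (1/2)^(65/34) ≈ 0.2658; Cmin,ss = (1092/25)·f/(1−f) ≈ 15.813 mg/L.
Regimen B: f = (1/2)^(40/34) ≈ 0.4424; Cmin,ss = (323/25)·f/(1−f) ≈ 10.251 mg/L.
Difference ≈ 15.813 − 10.251 ≈ 5.562 mg/L.

5.6 mg/L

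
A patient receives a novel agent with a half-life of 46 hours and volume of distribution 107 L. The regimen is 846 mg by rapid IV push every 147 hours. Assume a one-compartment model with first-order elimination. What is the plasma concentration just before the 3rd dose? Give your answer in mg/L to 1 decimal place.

f = (1/2)^(τ/t½) = (1/2)^(147/46) ≈ 0.1091.
C₀ = D/Vd = 846/107 ≈ 7.907 mg/L.
Before the 3rd dose, 2 doses have been given. Superposition: Cmin = C₀·(f + f²).
≈ 7.907 × (0.1091 + 0.0119) ≈ 7.907 × 0.1210 ≈ 0.957 mg/L.

1.0 mg/L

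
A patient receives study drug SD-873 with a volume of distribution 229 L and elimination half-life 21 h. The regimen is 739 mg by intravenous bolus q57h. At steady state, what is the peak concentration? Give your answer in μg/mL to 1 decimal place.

Over one 57-h interval, 57/21 ≈ 2.7143 half-lives elapse, leaving f ≈ 0.1524 of each dose.
Accumulation ratio R = 1/(1 − f) ≈ 1/0.8476 ≈ 1.1798.
Each bolus raises the concentration by D/Vd = 739/229 ≈ 3.227 μg/mL.
Steady-state peak Cmax,ss = C₀·R ≈ 3.227 × 1.1798 ≈ 3.807 μg/mL.

3.8 μg/mL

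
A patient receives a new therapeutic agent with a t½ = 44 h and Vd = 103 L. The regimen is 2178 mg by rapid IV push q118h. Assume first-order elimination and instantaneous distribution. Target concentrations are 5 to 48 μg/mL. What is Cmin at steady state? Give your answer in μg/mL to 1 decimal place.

τ/t½ = 118/44 ≈ 2.6818, so fraction remaining f = (1/2)^(118/44) ≈ 0.1558.
Each bolus raises the concentration by D/Vd = 2178/103 ≈ 21.146 μg/mL.
Steady-state trough Cmin,ss = C₀·f/(1−f) ≈ 21.146 × 0.1558/0.8442 ≈ 3.903 μg/mL.
Trough 3.9 μg/mL vs MEC 5 μg/mL: subtherapeutic.

3.9 μg/mL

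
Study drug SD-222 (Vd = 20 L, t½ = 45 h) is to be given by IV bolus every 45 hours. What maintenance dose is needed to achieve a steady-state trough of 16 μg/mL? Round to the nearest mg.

320 mg

τ/t½ = 45/45 ≈ 1, so f = (1/2)^(45/45) ≈ 0.500000.
Cmin,ss = (D/Vd)·f/(1−f), so D = Cmin,ss·Vd·(1−f)/f.
D = 16 × 20 × (1−f)/f ≈ 16 × 20 × 1.00000 ≈ 320.00 mg.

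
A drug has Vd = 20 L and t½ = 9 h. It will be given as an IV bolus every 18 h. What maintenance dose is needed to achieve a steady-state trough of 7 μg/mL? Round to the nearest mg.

τ/t½ = 18/9 ≈ 2, so f = (1/2)^(18/9) ≈ 0.250000.
Cmin,ss = (D/Vd)·f/(1−f), so D = Cmin,ss·Vd·(1−f)/f.
D = 7 × 20 × (1−f)/f ≈ 7 × 20 × 3.00000 ≈ 420.00 mg.

420 mg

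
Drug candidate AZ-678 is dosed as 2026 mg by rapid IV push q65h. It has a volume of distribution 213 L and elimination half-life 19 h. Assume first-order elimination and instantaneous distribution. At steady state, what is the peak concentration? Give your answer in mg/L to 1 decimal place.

Over one 65-h interval, 65/19 ≈ 3.4211 half-lives elapse, leaving f ≈ 0.0934 of each dose.
Accumulation ratio R = 1/(1 − f) ≈ 1/0.9066 ≈ 1.1030.
Each bolus raises the concentration by D/Vd = 2026/213 ≈ 9.512 mg/L.
Steady-state peak Cmax,ss = C₀·R ≈ 9.512 × 1.1030 ≈ 10.492 mg/L.

10.5 mg/L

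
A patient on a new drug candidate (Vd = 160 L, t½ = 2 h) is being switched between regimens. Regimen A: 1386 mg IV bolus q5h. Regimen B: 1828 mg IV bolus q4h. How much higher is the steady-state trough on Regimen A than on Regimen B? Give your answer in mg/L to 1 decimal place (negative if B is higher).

Regimen A: f = (1/2)^(5/2) ≈ 0.1768; Cmin,ss = (1386/160)·f/(1−f) ≈ 1.860 mg/L.
Regimen B: f = (1/2)^(4/2) ≈ 0.2500; Cmin,ss = (1828/160)·f/(1−f) ≈ 3.808 mg/L.
Difference ≈ 1.860 − 3.808 ≈ -1.948 mg/L.

-1.9 mg/L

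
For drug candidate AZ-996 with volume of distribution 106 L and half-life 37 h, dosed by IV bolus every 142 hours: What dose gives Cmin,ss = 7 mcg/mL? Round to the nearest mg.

9868 mg

τ/t½ = 142/37 ≈ 3.8378, so f = (1/2)^(142/37) ≈ 0.069935.
Cmin,ss = (D/Vd)·f/(1−f), so D = Cmin,ss·Vd·(1−f)/f.
D = 7 × 106 × (1−f)/f ≈ 7 × 106 × 13.29899 ≈ 9867.85 mg.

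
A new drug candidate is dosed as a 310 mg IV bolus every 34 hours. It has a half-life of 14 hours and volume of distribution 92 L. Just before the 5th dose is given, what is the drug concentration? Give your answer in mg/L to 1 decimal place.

0.8 mg/L

f = (1/2)^(τ/t½) = (1/2)^(34/14) ≈ 0.1857.
C₀ = D/Vd = 310/92 ≈ 3.370 mg/L.
Before the 5th dose, 4 doses have been given. Superposition: Cmin = C₀·(f + f² + … + f^4).
≈ 3.370 × (0.1857 + 0.0345 + 0.0064 + 0.0012) ≈ 3.370 × 0.2278 ≈ 0.768 mg/L.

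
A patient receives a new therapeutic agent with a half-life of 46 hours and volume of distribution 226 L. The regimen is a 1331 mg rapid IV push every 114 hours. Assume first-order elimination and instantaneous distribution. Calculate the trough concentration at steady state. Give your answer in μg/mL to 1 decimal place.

k = ln2/t½ = ln2/46 ≈ 0.015068 h⁻¹; fraction remaining f = e^(−kτ) = e^(−0.015068×114) ≈ 0.1795.
Single-dose peak C₀ = D/Vd = 1331/226 ≈ 5.889 μg/mL.
Steady-state trough Cmin,ss = C₀·f/(1−f) ≈ 5.889 × 0.1795/0.8205 ≈ 1.288 μg/mL.

1.3 μg/mL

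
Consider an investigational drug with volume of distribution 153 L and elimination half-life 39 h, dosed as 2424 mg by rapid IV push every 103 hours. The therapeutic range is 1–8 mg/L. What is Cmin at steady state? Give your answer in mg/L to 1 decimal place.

3.0 mg/L

k = ln2/t½ = ln2/39 ≈ 0.017773 h⁻¹; fraction remaining f = e^(−kτ) = e^(−0.017773×103) ≈ 0.1603.
At steady state, accumulation factor R = 1/(1 − e^(−kτ)) ≈ 1.1909.
Each bolus raises the concentration by D/Vd = 2424/153 ≈ 15.843 mg/L.
Steady-state peak Cmax,ss = C₀·R ≈ 15.843 × 1.1909 ≈ 18.867 mg/L.
Steady-state trough Cmin,ss = Cmax,ss·f ≈ 18.867 × 0.1603 ≈ 3.024 mg/L.
Trough 3.0 mg/L vs MEC 1 mg/L: adequate.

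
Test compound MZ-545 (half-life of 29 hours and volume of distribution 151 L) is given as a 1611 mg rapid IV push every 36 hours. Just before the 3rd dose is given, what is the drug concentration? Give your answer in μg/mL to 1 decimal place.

6.4 μg/mL

f = (1/2)^(τ/t½) = (1/2)^(36/29) ≈ 0.4230.
C₀ = D/Vd = 1611/151 ≈ 10.669 μg/mL.
Before the 3rd dose, 2 doses have been given. Superposition: Cmin = C₀·(f + f²).
≈ 10.669 × (0.4230 + 0.1789) ≈ 10.669 × 0.6019 ≈ 6.422 μg/mL.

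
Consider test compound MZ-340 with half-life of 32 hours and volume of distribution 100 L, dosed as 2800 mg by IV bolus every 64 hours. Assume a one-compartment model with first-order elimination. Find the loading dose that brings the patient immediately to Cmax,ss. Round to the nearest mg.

f = (1/2)^(64/32) ≈ 0.250000; accumulation ratio R = 1/(1−f) ≈ 1.33333.
Loading dose to hit Cmax,ss on first dose: D_load = D_maint·R ≈ 2800 × 1.33333 ≈ 3733.32 mg.

3733 mg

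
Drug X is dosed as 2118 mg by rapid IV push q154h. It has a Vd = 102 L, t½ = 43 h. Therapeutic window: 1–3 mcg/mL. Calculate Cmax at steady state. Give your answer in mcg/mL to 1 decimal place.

22.7 mcg/mL

Over one 154-h interval, 154/43 ≈ 3.5814 half-lives elapse, leaving f ≈ 0.0835 of each dose.
At steady state, accumulation factor R = 1/(1 − e^(−kτ)) ≈ 1.0911.
Single-dose peak C₀ = D/Vd = 2118/102 ≈ 20.765 mcg/mL.
Steady-state peak Cmax,ss = C₀·R ≈ 20.765 × 1.0911 ≈ 22.657 mcg/mL.
Peak 22.7 mcg/mL vs MTC 3 mcg/mL: exceeds toxic threshold.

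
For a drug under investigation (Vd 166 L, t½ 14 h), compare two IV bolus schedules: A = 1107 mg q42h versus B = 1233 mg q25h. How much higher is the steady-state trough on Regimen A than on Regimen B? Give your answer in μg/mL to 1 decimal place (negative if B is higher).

-2.1 μg/mL

Regimen A: f = (1/2)^(42/14) ≈ 0.1250; Cmin,ss = (1107/166)·f/(1−f) ≈ 0.953 μg/mL.
Regimen B: f = (1/2)^(25/14) ≈ 0.2900; Cmin,ss = (1233/166)·f/(1−f) ≈ 3.034 μg/mL.
Difference ≈ 0.953 − 3.034 ≈ -2.081 μg/mL.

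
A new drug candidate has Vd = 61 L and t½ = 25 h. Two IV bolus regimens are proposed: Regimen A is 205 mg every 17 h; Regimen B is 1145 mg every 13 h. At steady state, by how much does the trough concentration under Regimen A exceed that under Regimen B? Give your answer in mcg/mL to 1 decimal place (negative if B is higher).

Regimen A: f = (1/2)^(17/25) ≈ 0.6242; Cmin,ss = (205/61)·f/(1−f) ≈ 5.582 mcg/mL.
Regimen B: f = (1/2)^(13/25) ≈ 0.6974; Cmin,ss = (1145/61)·f/(1−f) ≈ 43.260 mcg/mL.
Difference ≈ 5.582 − 43.260 ≈ -37.678 mcg/mL.

-37.7 mcg/mL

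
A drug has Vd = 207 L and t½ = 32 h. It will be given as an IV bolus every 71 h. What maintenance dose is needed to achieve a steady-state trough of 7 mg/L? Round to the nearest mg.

τ/t½ = 71/32 ≈ 2.2188, so f = (1/2)^(71/32) ≈ 0.214827.
Cmin,ss = (D/Vd)·f/(1−f), so D = Cmin,ss·Vd·(1−f)/f.
D = 7 × 207 × (1−f)/f ≈ 7 × 207 × 3.65491 ≈ 5295.96 mg.

5296 mg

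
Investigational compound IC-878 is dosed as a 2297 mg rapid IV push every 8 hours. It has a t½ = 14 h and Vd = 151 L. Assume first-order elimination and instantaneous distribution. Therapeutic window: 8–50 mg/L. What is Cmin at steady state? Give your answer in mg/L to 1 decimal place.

31.3 mg/L

τ/t½ = 8/14 ≈ 0.57143, so fraction remaining f = (1/2)^(8/14) ≈ 0.6730.
Single-dose peak C₀ = D/Vd = 2297/151 ≈ 15.212 mg/L.
Steady-state trough Cmin,ss = C₀·f/(1−f) ≈ 15.212 × 0.6730/0.3270 ≈ 31.308 mg/L.
Trough 31.3 mg/L vs MEC 8 mg/L: adequate.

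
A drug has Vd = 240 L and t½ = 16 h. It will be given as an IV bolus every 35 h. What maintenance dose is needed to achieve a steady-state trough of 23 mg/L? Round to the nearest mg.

19624 mg

τ/t½ = 35/16 ≈ 2.1875, so f = (1/2)^(35/16) ≈ 0.219532.
Cmin,ss = (D/Vd)·f/(1−f), so D = Cmin,ss·Vd·(1−f)/f.
D = 23 × 240 × (1−f)/f ≈ 23 × 240 × 3.55514 ≈ 19624.37 mg.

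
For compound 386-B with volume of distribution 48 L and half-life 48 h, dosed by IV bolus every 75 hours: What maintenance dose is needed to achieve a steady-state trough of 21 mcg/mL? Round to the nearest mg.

1969 mg

τ/t½ = 75/48 ≈ 1.5625, so f = (1/2)^(75/48) ≈ 0.338564.
Cmin,ss = (D/Vd)·f/(1−f), so D = Cmin,ss·Vd·(1−f)/f.
D = 21 × 48 × (1−f)/f ≈ 21 × 48 × 1.95365 ≈ 1969.28 mg.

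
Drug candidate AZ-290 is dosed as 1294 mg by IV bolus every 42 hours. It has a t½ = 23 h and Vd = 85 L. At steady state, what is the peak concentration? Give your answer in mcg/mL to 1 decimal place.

k = ln2/t½ = ln2/23 ≈ 0.030137 h⁻¹; fraction remaining f = e^(−kτ) = e^(−0.030137×42) ≈ 0.2820.
Accumulation ratio R = 1/(1 − f) ≈ 1/0.7180 ≈ 1.3928.
Single-dose peak C₀ = D/Vd = 1294/85 ≈ 15.224 mcg/mL.
Steady-state peak Cmax,ss = C₀·R ≈ 15.224 × 1.3928 ≈ 21.204 mcg/mL.

21.2 mcg/mL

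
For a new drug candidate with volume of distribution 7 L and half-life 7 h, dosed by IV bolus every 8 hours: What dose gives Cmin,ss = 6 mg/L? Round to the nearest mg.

51 mg

τ/t½ = 8/7 ≈ 1.1429, so f = (1/2)^(8/7) ≈ 0.452862.
Cmin,ss = (D/Vd)·f/(1−f), so D = Cmin,ss·Vd·(1−f)/f.
D = 6 × 7 × (1−f)/f ≈ 6 × 7 × 1.20818 ≈ 50.74 mg.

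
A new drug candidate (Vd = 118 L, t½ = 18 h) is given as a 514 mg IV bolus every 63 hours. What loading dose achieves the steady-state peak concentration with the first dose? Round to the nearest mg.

f = (1/2)^(63/18) ≈ 0.088388; accumulation ratio R = 1/(1−f) ≈ 1.09696.
Loading dose to hit Cmax,ss on first dose: D_load = D_maint·R ≈ 514 × 1.09696 ≈ 563.84 mg.

564 mg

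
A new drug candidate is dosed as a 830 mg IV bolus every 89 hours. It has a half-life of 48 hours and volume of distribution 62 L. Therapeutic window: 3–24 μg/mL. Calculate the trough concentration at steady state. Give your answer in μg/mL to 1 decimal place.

5.1 μg/mL

τ/t½ = 89/48 ≈ 1.8542, so fraction remaining f = (1/2)^(89/48) ≈ 0.2766.
Single-dose peak C₀ = D/Vd = 830/62 ≈ 13.387 μg/mL.
Steady-state trough Cmin,ss = C₀·f/(1−f) ≈ 13.387 × 0.2766/0.7234 ≈ 5.119 μg/mL.
Trough 5.1 μg/mL vs MEC 3 μg/mL: adequate.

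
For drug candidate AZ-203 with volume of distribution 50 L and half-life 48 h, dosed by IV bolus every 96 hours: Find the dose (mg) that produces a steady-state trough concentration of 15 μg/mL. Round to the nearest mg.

τ/t½ = 96/48 ≈ 2, so f = (1/2)^(96/48) ≈ 0.250000.
Cmin,ss = (D/Vd)·f/(1−f), so D = Cmin,ss·Vd·(1−f)/f.
D = 15 × 50 × (1−f)/f ≈ 15 × 50 × 3.00000 ≈ 2250.00 mg.

2250 mg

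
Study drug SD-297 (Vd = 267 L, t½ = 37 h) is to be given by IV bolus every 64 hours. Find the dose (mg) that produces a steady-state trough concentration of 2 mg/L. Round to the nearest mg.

τ/t½ = 64/37 ≈ 1.7297, so f = (1/2)^(64/37) ≈ 0.301508.
Cmin,ss = (D/Vd)·f/(1−f), so D = Cmin,ss·Vd·(1−f)/f.
D = 2 × 267 × (1−f)/f ≈ 2 × 267 × 2.31666 ≈ 1237.10 mg.

1237 mg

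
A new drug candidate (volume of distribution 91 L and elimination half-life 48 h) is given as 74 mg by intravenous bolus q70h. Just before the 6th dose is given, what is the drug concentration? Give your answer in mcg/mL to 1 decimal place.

0.5 mcg/mL

f = (1/2)^(τ/t½) = (1/2)^(70/48) ≈ 0.3639.
C₀ = D/Vd = 74/91 ≈ 0.813 mcg/mL.
Before the 6th dose, 5 doses have been given. Superposition: Cmin = C₀·(f + f² + … + f^5).
≈ 0.813 × (0.3639 + 0.1324 + 0.0482 + 0.0175 + 0.0064) ≈ 0.813 × 0.5684 ≈ 0.462 mcg/mL.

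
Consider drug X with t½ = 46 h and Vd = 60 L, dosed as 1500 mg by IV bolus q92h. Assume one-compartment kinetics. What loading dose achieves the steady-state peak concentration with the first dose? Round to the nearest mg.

2000 mg

f = (1/2)^(92/46) ≈ 0.250000; accumulation ratio R = 1/(1−f) ≈ 1.33333.
Loading dose to hit Cmax,ss on first dose: D_load = D_maint·R ≈ 1500 × 1.33333 ≈ 1999.99 mg.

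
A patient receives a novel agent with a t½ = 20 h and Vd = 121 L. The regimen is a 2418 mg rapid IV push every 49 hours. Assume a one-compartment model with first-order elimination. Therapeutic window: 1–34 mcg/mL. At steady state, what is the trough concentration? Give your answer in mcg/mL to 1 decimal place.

k = ln2/t½ = ln2/20 ≈ 0.034657 h⁻¹; fraction remaining f = e^(−kτ) = e^(−0.034657×49) ≈ 0.1830.
At steady state, accumulation factor R = 1/(1 − e^(−kτ)) ≈ 1.2240.
Each bolus raises the concentration by D/Vd = 2418/121 ≈ 19.983 mcg/mL.
Steady-state peak Cmax,ss = C₀·R ≈ 19.983 × 1.2240 ≈ 24.459 mcg/mL.
One interval later, Cmin,ss = Cmax,ss·e^(−kτ) ≈ 24.459 × 0.1830 ≈ 4.476 mcg/mL.
Trough 4.5 mcg/mL vs MEC 1 mcg/mL: adequate.

4.5 mcg/mL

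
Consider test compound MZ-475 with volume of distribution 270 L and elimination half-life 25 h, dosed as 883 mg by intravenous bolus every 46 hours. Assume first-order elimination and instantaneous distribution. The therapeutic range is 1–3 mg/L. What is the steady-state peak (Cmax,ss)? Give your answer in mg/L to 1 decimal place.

τ/t½ = 46/25 ≈ 1.84, so fraction remaining f = (1/2)^(46/25) ≈ 0.2793.
At steady state, accumulation factor R = 1/(1 − e^(−kτ)) ≈ 1.3875.
Each bolus raises the concentration by D/Vd = 883/270 ≈ 3.270 mg/L.
Cmax,ss = C₀/(1 − f) ≈ 3.270/0.7207 ≈ 4.537 mg/L.
Peak 4.5 mg/L vs MTC 3 mg/L: exceeds toxic threshold.

4.5 mg/L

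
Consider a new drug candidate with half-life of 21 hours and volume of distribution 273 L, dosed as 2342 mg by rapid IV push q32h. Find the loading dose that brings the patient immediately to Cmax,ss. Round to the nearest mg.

3591 mg

f = (1/2)^(32/21) ≈ 0.347766; accumulation ratio R = 1/(1−f) ≈ 1.53319.
Loading dose to hit Cmax,ss on first dose: D_load = D_maint·R ≈ 2342 × 1.53319 ≈ 3590.73 mg.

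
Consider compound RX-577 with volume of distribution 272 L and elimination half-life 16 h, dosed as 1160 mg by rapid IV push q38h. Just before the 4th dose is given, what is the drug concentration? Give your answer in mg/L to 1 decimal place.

f = (1/2)^(τ/t½) = (1/2)^(38/16) ≈ 0.1928.
C₀ = D/Vd = 1160/272 ≈ 4.265 mg/L.
Before the 4th dose, 3 doses have been given. Superposition: Cmin = C₀·(f + f² + … + f^3).
≈ 4.265 × (0.1928 + 0.0372 + 0.0072) ≈ 4.265 × 0.2372 ≈ 1.012 mg/L.

1.0 mg/L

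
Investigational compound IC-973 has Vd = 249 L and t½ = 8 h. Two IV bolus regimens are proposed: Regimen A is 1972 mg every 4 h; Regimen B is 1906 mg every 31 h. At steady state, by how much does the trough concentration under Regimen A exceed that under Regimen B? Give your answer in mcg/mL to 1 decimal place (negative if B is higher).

18.6 mcg/mL

Regimen A: f = (1/2)^(4/8) ≈ 0.7071; Cmin,ss = (1972/249)·f/(1−f) ≈ 19.119 mcg/mL.
Regimen B: f = (1/2)^(31/8) ≈ 0.0682; Cmin,ss = (1906/249)·f/(1−f) ≈ 0.560 mcg/mL.
Difference ≈ 19.119 − 0.560 ≈ 18.559 mcg/mL.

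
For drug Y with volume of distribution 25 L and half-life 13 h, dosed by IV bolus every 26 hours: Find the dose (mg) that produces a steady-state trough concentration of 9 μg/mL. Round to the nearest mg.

τ/t½ = 26/13 ≈ 2, so f = (1/2)^(26/13) ≈ 0.250000.
Cmin,ss = (D/Vd)·f/(1−f), so D = Cmin,ss·Vd·(1−f)/f.
D = 9 × 25 × (1−f)/f ≈ 9 × 25 × 3.00000 ≈ 675.00 mg.

675 mg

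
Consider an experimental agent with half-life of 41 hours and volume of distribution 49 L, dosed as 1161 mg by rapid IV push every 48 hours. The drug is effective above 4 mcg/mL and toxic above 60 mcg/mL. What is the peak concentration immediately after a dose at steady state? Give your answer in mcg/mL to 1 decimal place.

42.6 mcg/mL

τ/t½ = 48/41 ≈ 1.1707, so fraction remaining f = (1/2)^(48/41) ≈ 0.4442.
Accumulation ratio R = 1/(1 − f) ≈ 1/0.5558 ≈ 1.7992.
Single-dose peak C₀ = D/Vd = 1161/49 ≈ 23.694 mcg/mL.
Steady-state peak Cmax,ss = C₀·R ≈ 23.694 × 1.7992 ≈ 42.630 mcg/mL.
Peak 42.6 mcg/mL vs MTC 60 mcg/mL: below toxic threshold.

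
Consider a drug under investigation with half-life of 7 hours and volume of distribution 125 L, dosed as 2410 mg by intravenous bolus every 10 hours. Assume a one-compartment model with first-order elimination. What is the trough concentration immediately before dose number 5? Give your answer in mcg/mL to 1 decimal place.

f = (1/2)^(τ/t½) = (1/2)^(10/7) ≈ 0.3715.
C₀ = D/Vd = 2410/125 ≈ 19.280 mcg/mL.
Before the 5th dose, 4 doses have been given. Superposition: Cmin = C₀·(f + f² + … + f^4).
≈ 19.280 × (0.3715 + 0.1380 + 0.0513 + 0.0190) ≈ 19.280 × 0.5798 ≈ 11.179 mcg/mL.

11.2 mcg/mL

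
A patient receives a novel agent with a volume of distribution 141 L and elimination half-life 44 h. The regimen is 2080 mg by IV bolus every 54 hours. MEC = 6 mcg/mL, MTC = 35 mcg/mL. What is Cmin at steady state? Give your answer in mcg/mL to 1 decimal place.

Over one 54-h interval, 54/44 ≈ 1.2273 half-lives elapse, leaving f ≈ 0.4271 of each dose.
Each bolus raises the concentration by D/Vd = 2080/141 ≈ 14.752 mcg/mL.
Steady-state trough Cmin,ss = C₀·f/(1−f) ≈ 14.752 × 0.4271/0.5729 ≈ 10.998 mcg/mL.
Trough 11.0 mcg/mL vs MEC 6 mcg/mL: adequate.

11.0 mcg/mL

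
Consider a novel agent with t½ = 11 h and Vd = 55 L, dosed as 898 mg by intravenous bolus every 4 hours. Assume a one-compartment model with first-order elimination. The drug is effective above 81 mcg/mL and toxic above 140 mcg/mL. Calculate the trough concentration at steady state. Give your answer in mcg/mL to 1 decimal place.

57.0 mcg/mL

k = ln2/t½ = ln2/11 ≈ 0.063013 h⁻¹; fraction remaining f = e^(−kτ) = e^(−0.063013×4) ≈ 0.7772.
At steady state, accumulation factor R = 1/(1 − e^(−kτ)) ≈ 4.4883.
Single-dose peak C₀ = D/Vd = 898/55 ≈ 16.327 mcg/mL.
Steady-state peak Cmax,ss = C₀·R ≈ 16.327 × 4.4883 ≈ 73.280 mcg/mL.
Steady-state trough Cmin,ss = Cmax,ss·f ≈ 73.280 × 0.7772 ≈ 56.953 mcg/mL.
Trough 57.0 mcg/mL vs MEC 81 mcg/mL: subtherapeutic.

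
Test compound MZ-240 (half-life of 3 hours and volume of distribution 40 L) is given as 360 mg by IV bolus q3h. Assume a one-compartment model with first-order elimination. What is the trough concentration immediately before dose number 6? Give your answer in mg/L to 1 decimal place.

8.7 mg/L

f = (1/2)^(τ/t½) = (1/2)^(3/3) ≈ 0.5000.
C₀ = D/Vd = 360/40 ≈ 9.000 mg/L.
Before the 6th dose, 5 doses have been given. Superposition: Cmin = C₀·(f + f² + … + f^5).
≈ 9.000 × (0.5000 + 0.2500 + 0.1250 + 0.0625 + 0.0313) ≈ 9.000 × 0.9688 ≈ 8.719 mg/L.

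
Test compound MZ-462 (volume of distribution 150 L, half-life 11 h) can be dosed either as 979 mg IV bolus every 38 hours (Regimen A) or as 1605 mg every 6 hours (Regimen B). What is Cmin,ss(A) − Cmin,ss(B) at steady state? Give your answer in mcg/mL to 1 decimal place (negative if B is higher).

-22.6 mcg/mL

Regimen A: f = (1/2)^(38/11) ≈ 0.0912; Cmin,ss = (979/150)·f/(1−f) ≈ 0.655 mcg/mL.
Regimen B: f = (1/2)^(6/11) ≈ 0.6852; Cmin,ss = (1605/150)·f/(1−f) ≈ 23.290 mcg/mL.
Difference ≈ 0.655 − 23.290 ≈ -22.635 mcg/mL.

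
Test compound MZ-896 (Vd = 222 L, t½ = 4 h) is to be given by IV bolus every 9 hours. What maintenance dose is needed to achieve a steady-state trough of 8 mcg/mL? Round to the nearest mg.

τ/t½ = 9/4 ≈ 2.25, so f = (1/2)^(9/4) ≈ 0.210224.
Cmin,ss = (D/Vd)·f/(1−f), so D = Cmin,ss·Vd·(1−f)/f.
D = 8 × 222 × (1−f)/f ≈ 8 × 222 × 3.75683 ≈ 6672.13 mg.

6672 mg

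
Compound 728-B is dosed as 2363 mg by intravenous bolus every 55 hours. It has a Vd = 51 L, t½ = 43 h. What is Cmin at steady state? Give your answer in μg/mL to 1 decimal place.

32.5 μg/mL

τ/t½ = 55/43 ≈ 1.2791, so fraction remaining f = (1/2)^(55/43) ≈ 0.4121.
At steady state, accumulation factor R = 1/(1 − e^(−kτ)) ≈ 1.7010.
Each bolus raises the concentration by D/Vd = 2363/51 ≈ 46.333 μg/mL.
Steady-state peak Cmax,ss = C₀·R ≈ 46.333 × 1.7010 ≈ 78.812 μg/mL.
One interval later, Cmin,ss = Cmax,ss·e^(−kτ) ≈ 78.812 × 0.4121 ≈ 32.478 μg/mL.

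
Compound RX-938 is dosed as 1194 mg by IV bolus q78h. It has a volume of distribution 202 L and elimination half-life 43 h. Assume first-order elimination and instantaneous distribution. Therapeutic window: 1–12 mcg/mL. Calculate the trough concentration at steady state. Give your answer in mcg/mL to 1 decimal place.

2.3 mcg/mL

Over one 78-h interval, 78/43 ≈ 1.814 half-lives elapse, leaving f ≈ 0.2844 of each dose.
Accumulation ratio R = 1/(1 − f) ≈ 1/0.7156 ≈ 1.3974.
Each bolus raises the concentration by D/Vd = 1194/202 ≈ 5.911 mcg/mL.
Steady-state peak Cmax,ss = C₀·R ≈ 5.911 × 1.3974 ≈ 8.260 mcg/mL.
One interval later, Cmin,ss = Cmax,ss·e^(−kτ) ≈ 8.260 × 0.2844 ≈ 2.349 mcg/mL.
Trough 2.3 mcg/mL vs MEC 1 mcg/mL: adequate.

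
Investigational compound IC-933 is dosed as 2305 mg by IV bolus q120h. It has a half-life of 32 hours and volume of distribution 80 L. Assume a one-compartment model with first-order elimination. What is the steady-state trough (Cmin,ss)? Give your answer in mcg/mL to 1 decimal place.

Over one 120-h interval, 120/32 ≈ 3.75 half-lives elapse, leaving f ≈ 0.0743 of each dose.
Each bolus raises the concentration by D/Vd = 2305/80 ≈ 28.812 mcg/mL.
Steady-state trough Cmin,ss = C₀·f/(1−f) ≈ 28.812 × 0.0743/0.9257 ≈ 2.313 mcg/mL.

2.3 mcg/mL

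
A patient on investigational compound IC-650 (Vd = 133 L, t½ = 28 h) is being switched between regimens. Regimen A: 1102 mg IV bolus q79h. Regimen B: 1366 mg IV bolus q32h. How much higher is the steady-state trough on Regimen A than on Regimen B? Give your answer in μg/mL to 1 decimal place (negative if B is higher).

-7.1 μg/mL

Regimen A: f = (1/2)^(79/28) ≈ 0.1415; Cmin,ss = (1102/133)·f/(1−f) ≈ 1.366 μg/mL.
Regimen B: f = (1/2)^(32/28) ≈ 0.4529; Cmin,ss = (1366/133)·f/(1−f) ≈ 8.502 μg/mL.
Difference ≈ 1.366 − 8.502 ≈ -7.136 μg/mL.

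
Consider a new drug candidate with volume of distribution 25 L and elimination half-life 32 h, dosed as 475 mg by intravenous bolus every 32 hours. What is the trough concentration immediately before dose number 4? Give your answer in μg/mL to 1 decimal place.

f = (1/2)^(τ/t½) = (1/2)^(32/32) ≈ 0.5000.
C₀ = D/Vd = 475/25 ≈ 19.000 μg/mL.
Before the 4th dose, 3 doses have been given. Superposition: Cmin = C₀·(f + f² + … + f^3).
≈ 19.000 × (0.5000 + 0.2500 + 0.1250) ≈ 19.000 × 0.8750 ≈ 16.625 μg/mL.

16.6 μg/mL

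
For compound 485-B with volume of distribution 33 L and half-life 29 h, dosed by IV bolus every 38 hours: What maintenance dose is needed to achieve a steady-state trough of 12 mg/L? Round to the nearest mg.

τ/t½ = 38/29 ≈ 1.3103, so f = (1/2)^(38/29) ≈ 0.403224.
Cmin,ss = (D/Vd)·f/(1−f), so D = Cmin,ss·Vd·(1−f)/f.
D = 12 × 33 × (1−f)/f ≈ 12 × 33 × 1.48001 ≈ 586.08 mg.

586 mg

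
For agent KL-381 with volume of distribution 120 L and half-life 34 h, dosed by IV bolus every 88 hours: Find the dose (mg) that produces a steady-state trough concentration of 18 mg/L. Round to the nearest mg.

τ/t½ = 88/34 ≈ 2.5882, so f = (1/2)^(88/34) ≈ 0.166289.
Cmin,ss = (D/Vd)·f/(1−f), so D = Cmin,ss·Vd·(1−f)/f.
D = 18 × 120 × (1−f)/f ≈ 18 × 120 × 5.01363 ≈ 10829.44 mg.

10829 mg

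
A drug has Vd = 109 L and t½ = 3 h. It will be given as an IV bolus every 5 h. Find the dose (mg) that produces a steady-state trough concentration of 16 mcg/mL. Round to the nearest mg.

3793 mg

τ/t½ = 5/3 ≈ 1.6667, so f = (1/2)^(5/3) ≈ 0.314980.
Cmin,ss = (D/Vd)·f/(1−f), so D = Cmin,ss·Vd·(1−f)/f.
D = 16 × 109 × (1−f)/f ≈ 16 × 109 × 2.17480 ≈ 3792.85 mg.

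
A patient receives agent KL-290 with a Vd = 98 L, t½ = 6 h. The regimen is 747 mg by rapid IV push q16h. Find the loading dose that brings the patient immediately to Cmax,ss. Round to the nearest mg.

f = (1/2)^(16/6) ≈ 0.157490; accumulation ratio R = 1/(1−f) ≈ 1.18693.
Loading dose to hit Cmax,ss on first dose: D_load = D_maint·R ≈ 747 × 1.18693 ≈ 886.64 mg.

887 mg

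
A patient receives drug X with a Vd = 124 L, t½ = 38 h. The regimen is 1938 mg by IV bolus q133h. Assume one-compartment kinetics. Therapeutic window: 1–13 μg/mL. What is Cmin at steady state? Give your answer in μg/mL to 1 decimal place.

k = ln2/t½ = ln2/38 ≈ 0.018241 h⁻¹; fraction remaining f = e^(−kτ) = e^(−0.018241×133) ≈ 0.0884.
Each bolus raises the concentration by D/Vd = 1938/124 ≈ 15.629 μg/mL.
Steady-state trough Cmin,ss = C₀·f/(1−f) ≈ 15.629 × 0.0884/0.9116 ≈ 1.516 μg/mL.
Trough 1.5 μg/mL vs MEC 1 μg/mL: adequate.

1.5 μg/mL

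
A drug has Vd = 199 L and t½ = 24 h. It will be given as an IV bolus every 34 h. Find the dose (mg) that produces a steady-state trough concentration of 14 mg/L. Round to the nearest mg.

τ/t½ = 34/24 ≈ 1.4167, so f = (1/2)^(34/24) ≈ 0.374577.
Cmin,ss = (D/Vd)·f/(1−f), so D = Cmin,ss·Vd·(1−f)/f.
D = 14 × 199 × (1−f)/f ≈ 14 × 199 × 1.66968 ≈ 4651.73 mg.

4652 mg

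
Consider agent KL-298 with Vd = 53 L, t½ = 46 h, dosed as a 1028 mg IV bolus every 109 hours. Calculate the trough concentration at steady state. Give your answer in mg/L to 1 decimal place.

Over one 109-h interval, 109/46 ≈ 2.3696 half-lives elapse, leaving f ≈ 0.1935 of each dose.
Single-dose peak C₀ = D/Vd = 1028/53 ≈ 19.396 mg/L.
Steady-state trough Cmin,ss = C₀·f/(1−f) ≈ 19.396 × 0.1935/0.8065 ≈ 4.654 mg/L.

4.7 mg/L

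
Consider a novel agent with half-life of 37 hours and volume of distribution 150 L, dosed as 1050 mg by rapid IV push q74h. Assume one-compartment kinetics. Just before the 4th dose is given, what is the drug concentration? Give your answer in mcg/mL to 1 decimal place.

2.3 mcg/mL

f = (1/2)^(τ/t½) = (1/2)^(74/37) ≈ 0.2500.
C₀ = D/Vd = 1050/150 ≈ 7.000 mcg/mL.
Before the 4th dose, 3 doses have been given. Superposition: Cmin = C₀·(f + f² + … + f^3).
≈ 7.000 × (0.2500 + 0.0625 + 0.0156) ≈ 7.000 × 0.3281 ≈ 2.297 mcg/mL.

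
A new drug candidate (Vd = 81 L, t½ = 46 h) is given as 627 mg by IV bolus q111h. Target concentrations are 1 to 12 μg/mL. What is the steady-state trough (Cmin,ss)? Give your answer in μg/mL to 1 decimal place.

Over one 111-h interval, 111/46 ≈ 2.413 half-lives elapse, leaving f ≈ 0.1878 of each dose.
At steady state, accumulation factor R = 1/(1 − e^(−kτ)) ≈ 1.2312.
Each bolus raises the concentration by D/Vd = 627/81 ≈ 7.741 μg/mL.
Steady-state peak Cmax,ss = C₀·R ≈ 7.741 × 1.2312 ≈ 9.531 μg/mL.
One interval later, Cmin,ss = Cmax,ss·e^(−kτ) ≈ 9.531 × 0.1878 ≈ 1.790 μg/mL.
Trough 1.8 μg/mL vs MEC 1 μg/mL: adequate.

1.8 μg/mL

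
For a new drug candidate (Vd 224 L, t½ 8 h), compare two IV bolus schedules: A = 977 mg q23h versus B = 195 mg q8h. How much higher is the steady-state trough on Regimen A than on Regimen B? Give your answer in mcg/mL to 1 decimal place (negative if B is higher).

Regimen A: f = (1/2)^(23/8) ≈ 0.1363; Cmin,ss = (977/224)·f/(1−f) ≈ 0.688 mcg/mL.
Regimen B: f = (1/2)^(8/8) ≈ 0.5000; Cmin,ss = (195/224)·f/(1−f) ≈ 0.871 mcg/mL.
Difference ≈ 0.688 − 0.871 ≈ -0.183 mcg/mL.

-0.2 mcg/mL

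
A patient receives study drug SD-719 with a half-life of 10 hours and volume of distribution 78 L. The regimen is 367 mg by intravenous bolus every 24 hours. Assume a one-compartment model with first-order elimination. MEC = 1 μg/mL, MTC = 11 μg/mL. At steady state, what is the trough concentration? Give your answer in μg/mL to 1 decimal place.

1.1 μg/mL

Over one 24-h interval, 24/10 ≈ 2.4 half-lives elapse, leaving f ≈ 0.1895 of each dose.
At steady state, accumulation factor R = 1/(1 − e^(−kτ)) ≈ 1.2338.
Each bolus raises the concentration by D/Vd = 367/78 ≈ 4.705 μg/mL.
Cmax,ss = C₀/(1 − f) ≈ 4.705/0.8105 ≈ 5.805 μg/mL.
Steady-state trough Cmin,ss = Cmax,ss·f ≈ 5.805 × 0.1895 ≈ 1.100 μg/mL.
Trough 1.1 μg/mL vs MEC 1 μg/mL: adequate.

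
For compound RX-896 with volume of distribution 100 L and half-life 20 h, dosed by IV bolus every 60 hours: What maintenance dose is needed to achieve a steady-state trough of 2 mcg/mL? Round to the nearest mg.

1400 mg

τ/t½ = 60/20 ≈ 3, so f = (1/2)^(60/20) ≈ 0.125000.
Cmin,ss = (D/Vd)·f/(1−f), so D = Cmin,ss·Vd·(1−f)/f.
D = 2 × 100 × (1−f)/f ≈ 2 × 100 × 7.00000 ≈ 1400.00 mg.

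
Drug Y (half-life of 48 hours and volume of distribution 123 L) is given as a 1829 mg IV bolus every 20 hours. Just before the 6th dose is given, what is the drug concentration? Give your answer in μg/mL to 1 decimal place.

33.9 μg/mL

f = (1/2)^(τ/t½) = (1/2)^(20/48) ≈ 0.7492.
C₀ = D/Vd = 1829/123 ≈ 14.870 μg/mL.
Before the 6th dose, 5 doses have been given. Superposition: Cmin = C₀·(f + f² + … + f^5).
≈ 14.870 × (0.7492 + 0.5613 + 0.4205 + 0.3151 + 0.2360) ≈ 14.870 × 2.2821 ≈ 33.935 μg/mL.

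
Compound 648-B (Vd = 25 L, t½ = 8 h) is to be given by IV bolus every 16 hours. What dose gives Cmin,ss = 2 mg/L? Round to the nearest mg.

150 mg

τ/t½ = 16/8 ≈ 2, so f = (1/2)^(16/8) ≈ 0.250000.
Cmin,ss = (D/Vd)·f/(1−f), so D = Cmin,ss·Vd·(1−f)/f.
D = 2 × 25 × (1−f)/f ≈ 2 × 25 × 3.00000 ≈ 150.00 mg.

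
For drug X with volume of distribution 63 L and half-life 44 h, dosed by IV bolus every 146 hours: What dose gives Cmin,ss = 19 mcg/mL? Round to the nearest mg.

τ/t½ = 146/44 ≈ 3.3182, so f = (1/2)^(146/44) ≈ 0.100260.
Cmin,ss = (D/Vd)·f/(1−f), so D = Cmin,ss·Vd·(1−f)/f.
D = 19 × 63 × (1−f)/f ≈ 19 × 63 × 8.97407 ≈ 10741.96 mg.

10742 mg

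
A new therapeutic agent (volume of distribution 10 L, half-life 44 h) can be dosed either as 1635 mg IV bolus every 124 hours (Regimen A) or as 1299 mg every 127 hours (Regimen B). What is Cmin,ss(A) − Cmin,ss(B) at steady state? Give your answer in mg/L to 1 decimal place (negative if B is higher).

6.7 mg/L

Regimen A: f = (1/2)^(124/44) ≈ 0.1418; Cmin,ss = (1635/10)·f/(1−f) ≈ 27.015 mg/L.
Regimen B: f = (1/2)^(127/44) ≈ 0.1352; Cmin,ss = (1299/10)·f/(1−f) ≈ 20.308 mg/L.
Difference ≈ 27.015 − 20.308 ≈ 6.707 mg/L.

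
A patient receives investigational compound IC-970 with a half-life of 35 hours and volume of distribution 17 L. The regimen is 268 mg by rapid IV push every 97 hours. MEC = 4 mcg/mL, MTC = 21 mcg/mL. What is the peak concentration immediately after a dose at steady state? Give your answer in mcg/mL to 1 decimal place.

Over one 97-h interval, 97/35 ≈ 2.7714 half-lives elapse, leaving f ≈ 0.1465 of each dose.
At steady state, accumulation factor R = 1/(1 − e^(−kτ)) ≈ 1.1716.
Each bolus raises the concentration by D/Vd = 268/17 ≈ 15.765 mcg/mL.
Steady-state peak Cmax,ss = C₀·R ≈ 15.765 × 1.1716 ≈ 18.470 mcg/mL.
Peak 18.5 mcg/mL vs MTC 21 mcg/mL: below toxic threshold.

18.5 mcg/mL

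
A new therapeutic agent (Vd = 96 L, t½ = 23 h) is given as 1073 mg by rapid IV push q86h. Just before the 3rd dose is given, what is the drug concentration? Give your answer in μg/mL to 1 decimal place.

0.9 μg/mL

f = (1/2)^(τ/t½) = (1/2)^(86/23) ≈ 0.0749.
C₀ = D/Vd = 1073/96 ≈ 11.177 μg/mL.
Before the 3rd dose, 2 doses have been given. Superposition: Cmin = C₀·(f + f²).
≈ 11.177 × (0.0749 + 0.0056) ≈ 11.177 × 0.0805 ≈ 0.900 μg/mL.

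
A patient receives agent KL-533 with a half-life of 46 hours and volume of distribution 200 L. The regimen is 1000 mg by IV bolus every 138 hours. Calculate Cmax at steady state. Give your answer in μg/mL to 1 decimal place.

5.7 μg/mL

The dosing interval is 3 half-lives, so f = 2^(−3) = 0.125.
At steady state, R = 1/(1 − 0.125) = 8/7.
Single-dose peak C₀ = D/Vd = 1000/200 = 5 μg/mL.
Steady-state peak Cmax,ss = C₀·R = 5 × 8/7 ≈ 5.714 μg/mL.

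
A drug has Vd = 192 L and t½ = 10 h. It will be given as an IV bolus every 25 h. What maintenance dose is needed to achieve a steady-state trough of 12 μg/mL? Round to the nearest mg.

τ/t½ = 25/10 ≈ 2.5, so f = (1/2)^(25/10) ≈ 0.176777.
Cmin,ss = (D/Vd)·f/(1−f), so D = Cmin,ss·Vd·(1−f)/f.
D = 12 × 192 × (1−f)/f ≈ 12 × 192 × 4.65684 ≈ 10729.36 mg.

10729 mg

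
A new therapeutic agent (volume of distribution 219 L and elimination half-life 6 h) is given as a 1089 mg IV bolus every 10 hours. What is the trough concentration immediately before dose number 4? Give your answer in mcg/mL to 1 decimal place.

2.2 mcg/mL

f = (1/2)^(τ/t½) = (1/2)^(10/6) ≈ 0.3150.
C₀ = D/Vd = 1089/219 ≈ 4.973 mcg/mL.
Before the 4th dose, 3 doses have been given. Superposition: Cmin = C₀·(f + f² + … + f^3).
≈ 4.973 × (0.3150 + 0.0992 + 0.0313) ≈ 4.973 × 0.4455 ≈ 2.215 mcg/mL.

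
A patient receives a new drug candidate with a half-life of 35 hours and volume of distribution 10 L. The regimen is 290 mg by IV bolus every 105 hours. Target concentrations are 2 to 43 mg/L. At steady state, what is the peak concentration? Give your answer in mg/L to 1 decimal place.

τ = 105 h = 3 half-lives, so f = (1/2)^3 = 0.125.
At steady state, R = 1/(1 − 0.125) = 8/7.
Single-dose peak C₀ = D/Vd = 290/10 = 29 mg/L.
Steady-state peak Cmax,ss = C₀·R = 29 × 8/7 ≈ 33.143 mg/L.
Peak 33.1 mg/L vs MTC 43 mg/L: below toxic threshold.

33.1 mg/L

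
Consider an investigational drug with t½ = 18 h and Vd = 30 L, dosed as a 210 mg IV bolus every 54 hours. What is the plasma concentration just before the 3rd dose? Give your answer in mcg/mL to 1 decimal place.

f = (1/2)^(τ/t½) = (1/2)^(54/18) ≈ 0.1250.
C₀ = D/Vd = 210/30 ≈ 7.000 mcg/mL.
Before the 3rd dose, 2 doses have been given. Superposition: Cmin = C₀·(f + f²).
≈ 7.000 × (0.1250 + 0.0156) ≈ 7.000 × 0.1406 ≈ 0.984 mcg/mL.

1.0 mcg/mL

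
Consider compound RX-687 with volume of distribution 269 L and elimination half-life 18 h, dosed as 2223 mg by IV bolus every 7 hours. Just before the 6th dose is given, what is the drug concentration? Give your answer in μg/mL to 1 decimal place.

19.8 μg/mL

f = (1/2)^(τ/t½) = (1/2)^(7/18) ≈ 0.7637.
C₀ = D/Vd = 2223/269 ≈ 8.264 μg/mL.
Before the 6th dose, 5 doses have been given. Superposition: Cmin = C₀·(f + f² + … + f^5).
≈ 8.264 × (0.7637 + 0.5832 + 0.4454 + 0.3402 + 0.2598) ≈ 8.264 × 2.3923 ≈ 19.770 μg/mL.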